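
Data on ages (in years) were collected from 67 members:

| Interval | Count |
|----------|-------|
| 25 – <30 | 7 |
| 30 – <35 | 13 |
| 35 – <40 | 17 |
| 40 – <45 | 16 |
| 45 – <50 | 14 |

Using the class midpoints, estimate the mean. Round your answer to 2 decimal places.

38.77

Midpoints: 27.5, 32.5, 37.5, 42.5, 47.5
Σfm = 7×27.5 + 13×32.5 + 17×37.5 + 16×42.5 + 14×47.5 = 2597.5
n = Σf = 67
Mean = 2597.5 / 67 = 38.7687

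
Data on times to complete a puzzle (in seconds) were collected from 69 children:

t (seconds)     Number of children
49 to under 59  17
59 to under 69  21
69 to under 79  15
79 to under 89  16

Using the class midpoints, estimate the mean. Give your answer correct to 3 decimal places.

68.348

Midpoints: 54, 64, 74, 84
Σfm = 17×54 + 21×64 + 15×74 + 16×84 = 4716
n = Σf = 69
Mean = 4716 / 69 = 68.3478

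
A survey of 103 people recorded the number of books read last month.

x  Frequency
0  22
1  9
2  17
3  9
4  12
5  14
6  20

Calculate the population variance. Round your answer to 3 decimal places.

Values: 0, 1, 2, 3, 4, 5, 6
n = 103, Σfx = 308, mean = 2.9903
Σfx² = 1420
Σf(x − x̄)² = Σfx² − (Σfx)²/n = 1420 − 308²/103 = 498.9903
Population variance = 498.9903 / 103 = 4.8446

4.845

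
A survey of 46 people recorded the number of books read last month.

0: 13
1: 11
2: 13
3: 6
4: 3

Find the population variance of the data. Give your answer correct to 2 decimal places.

Values: 0, 1, 2, 3, 4
n = 46, Σfx = 67, mean = 1.4565
Σfx² = 165
Σf(x − x̄)² = Σfx² − (Σfx)²/n = 165 − 67²/46 = 67.4130
Population variance = 67.4130 / 46 = 1.4655

1.47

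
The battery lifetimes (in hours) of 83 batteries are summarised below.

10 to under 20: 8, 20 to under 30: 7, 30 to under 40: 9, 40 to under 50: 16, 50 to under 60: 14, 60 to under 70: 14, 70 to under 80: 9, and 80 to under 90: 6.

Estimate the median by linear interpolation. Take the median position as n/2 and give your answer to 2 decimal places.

Cumulative frequencies: 8, 15, 24, 40, 54, 68, 77, 83
n = 83; position = n/2 = 41.5.
This falls in the class 50 to under 60: L = 50, F = 40, f = 14, h = 10.
Median ≈ 50 + ((41.5 − 40) / 14) × 10 = 51.0714

51.07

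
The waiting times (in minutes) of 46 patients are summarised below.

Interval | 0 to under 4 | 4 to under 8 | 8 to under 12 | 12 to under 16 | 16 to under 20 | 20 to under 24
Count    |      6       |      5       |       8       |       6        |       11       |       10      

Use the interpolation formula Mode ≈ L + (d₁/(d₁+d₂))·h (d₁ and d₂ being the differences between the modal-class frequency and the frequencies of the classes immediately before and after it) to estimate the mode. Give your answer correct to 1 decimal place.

19.3

Modal class: 16 to under 20 (highest frequency 11).
d₁ = 11 − 6 = 5, d₂ = 11 − 10 = 1
Mode ≈ 16 + (5/(5+1)) × 4 = 16 + 3.3333 = 19.3333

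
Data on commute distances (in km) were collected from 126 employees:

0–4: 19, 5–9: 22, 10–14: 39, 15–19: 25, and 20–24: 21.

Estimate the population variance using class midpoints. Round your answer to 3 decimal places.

40.994

Midpoints: 2, 7, 12, 17, 22
n = 126, Σfm = 1547, mean = 12.2778
Σfm² = 24159
Σf(m − x̄)² = Σfm² − (Σfm)²/n = 24159 − 1547²/126 = 5165.2778
Population variance = 5165.2778 / 126 = 40.9943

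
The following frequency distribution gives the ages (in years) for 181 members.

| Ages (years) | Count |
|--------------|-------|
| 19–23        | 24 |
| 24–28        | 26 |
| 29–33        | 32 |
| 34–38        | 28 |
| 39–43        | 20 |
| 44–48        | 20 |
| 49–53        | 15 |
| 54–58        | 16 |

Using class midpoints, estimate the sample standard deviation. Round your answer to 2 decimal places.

10.81

Midpoints: 21, 26, 31, 36, 41, 46, 51, 56
n = 181, Σfm = 6581, mean = 36.3591
Σfm² = 260331
Σf(m − x̄)² = Σfm² − (Σfm)²/n = 260331 − 6581²/181 = 21051.6575
Sample variance = 21051.6575 / 180 = 116.9537
Standard deviation = √116.9537 = 10.8145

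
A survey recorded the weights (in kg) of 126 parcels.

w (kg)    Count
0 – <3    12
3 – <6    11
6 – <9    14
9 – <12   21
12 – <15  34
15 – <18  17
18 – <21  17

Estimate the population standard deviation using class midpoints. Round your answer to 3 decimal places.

5.368

Midpoints: 1.5, 4.5, 7.5, 10.5, 13.5, 16.5, 19.5
n = 126, Σfm = 1464, mean = 11.6190
Σfm² = 20641.5
Σf(m − x̄)² = Σfm² − (Σfm)²/n = 20641.5 − 1464²/126 = 3631.2143
Population variance = 3631.2143 / 126 = 28.8192
Standard deviation = √28.8192 = 5.3683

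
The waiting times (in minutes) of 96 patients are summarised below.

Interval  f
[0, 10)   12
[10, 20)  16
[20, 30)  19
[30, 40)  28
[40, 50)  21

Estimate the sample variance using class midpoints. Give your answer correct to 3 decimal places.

175.395

Midpoints: 5, 15, 25, 35, 45
n = 96, Σfm = 2700, mean = 28.1250
Σfm² = 92600
Σf(m − x̄)² = Σfm² − (Σfm)²/n = 92600 − 2700²/96 = 16662.5000
Sample variance = 16662.5000 / 95 = 175.3947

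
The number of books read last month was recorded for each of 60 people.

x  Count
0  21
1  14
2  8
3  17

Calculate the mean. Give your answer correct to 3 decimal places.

1.350

Values: 0, 1, 2, 3
Σfx = 21×0 + 14×1 + 8×2 + 17×3 = 81
n = Σf = 60
Mean = 81 / 60 = 1.3500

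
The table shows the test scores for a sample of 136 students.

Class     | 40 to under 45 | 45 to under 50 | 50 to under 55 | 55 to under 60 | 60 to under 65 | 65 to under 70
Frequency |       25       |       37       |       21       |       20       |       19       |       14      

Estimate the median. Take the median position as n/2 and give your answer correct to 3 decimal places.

Cumulative frequencies: 25, 62, 83, 103, 122, 136
n = 136; position = n/2 = 68.
This falls in the class 50 to under 55: L = 50, F = 62, f = 21, h = 5.
Median ≈ 50 + ((68 − 62) / 21) × 5 = 51.4286

51.429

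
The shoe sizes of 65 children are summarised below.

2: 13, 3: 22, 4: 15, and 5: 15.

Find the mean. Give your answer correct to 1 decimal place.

3.5

Values: 2, 3, 4, 5
Σfx = 13×2 + 22×3 + 15×4 + 15×5 = 227
n = Σf = 65
Mean = 227 / 65 = 3.4923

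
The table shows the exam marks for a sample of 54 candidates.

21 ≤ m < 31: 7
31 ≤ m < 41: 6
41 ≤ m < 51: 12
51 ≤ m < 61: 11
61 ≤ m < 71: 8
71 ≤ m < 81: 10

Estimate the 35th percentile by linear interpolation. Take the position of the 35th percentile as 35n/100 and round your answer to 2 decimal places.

Cumulative frequencies: 7, 13, 25, 36, 44, 54
n = 54; position = 35n/100 = 18.9.
This falls in the class 41 ≤ m < 51: L = 41, F = 13, f = 12, h = 10.
35th percentile ≈ 41 + ((18.9 − 13) / 12) × 10 = 45.9167

45.92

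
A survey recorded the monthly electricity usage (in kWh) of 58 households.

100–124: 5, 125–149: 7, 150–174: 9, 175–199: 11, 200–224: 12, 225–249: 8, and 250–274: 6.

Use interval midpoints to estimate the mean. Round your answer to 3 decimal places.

190.448

Midpoints: 112, 137, 162, 187, 212, 237, 262
Σfm = 5×112 + 7×137 + 9×162 + 11×187 + 12×212 + 8×237 + 6×262 = 11046
n = Σf = 58
Mean = 11046 / 58 = 190.4483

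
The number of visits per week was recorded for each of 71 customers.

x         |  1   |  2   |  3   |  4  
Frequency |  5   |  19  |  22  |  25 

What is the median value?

3

Cumulative frequencies: 5, 24, 46, 71
n = 71, so the median is the value in position (n+1)/2 = 36.
Position 36 falls at value 3.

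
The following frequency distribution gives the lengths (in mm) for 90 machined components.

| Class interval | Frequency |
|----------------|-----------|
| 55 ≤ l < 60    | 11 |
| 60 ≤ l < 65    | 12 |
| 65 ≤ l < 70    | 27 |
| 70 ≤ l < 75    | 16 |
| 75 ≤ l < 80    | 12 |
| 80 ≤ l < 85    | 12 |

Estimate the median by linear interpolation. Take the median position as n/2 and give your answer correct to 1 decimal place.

Cumulative frequencies: 11, 23, 50, 66, 78, 90
n = 90; position = n/2 = 45.
This falls in the class 65 ≤ l < 70: L = 65, F = 23, f = 27, h = 5.
Median ≈ 65 + ((45 − 23) / 27) × 5 = 69.0741

69.1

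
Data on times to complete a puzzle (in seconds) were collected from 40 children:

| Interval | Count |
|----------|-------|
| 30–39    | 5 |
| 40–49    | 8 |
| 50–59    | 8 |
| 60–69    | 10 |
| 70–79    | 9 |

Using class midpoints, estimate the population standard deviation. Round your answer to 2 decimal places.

13.37

Midpoints: 34.5, 44.5, 54.5, 64.5, 74.5
n = 40, Σfm = 2280, mean = 57.0000
Σfm² = 137110
Σf(m − x̄)² = Σfm² − (Σfm)²/n = 137110 − 2280²/40 = 7150.0000
Population variance = 7150.0000 / 40 = 178.7500
Standard deviation = √178.7500 = 13.3697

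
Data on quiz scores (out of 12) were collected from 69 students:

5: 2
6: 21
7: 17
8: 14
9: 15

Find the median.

Cumulative frequencies: 2, 23, 40, 54, 69
n = 69, so the median is the value in position (n+1)/2 = 35.
Position 35 falls at value 7.

7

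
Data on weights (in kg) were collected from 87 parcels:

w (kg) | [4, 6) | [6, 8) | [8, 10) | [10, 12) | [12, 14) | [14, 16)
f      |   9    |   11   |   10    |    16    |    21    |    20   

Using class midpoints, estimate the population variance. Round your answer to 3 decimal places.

10.848

Midpoints: 5, 7, 9, 11, 13, 15
n = 87, Σfm = 961, mean = 11.0460
Σfm² = 11559
Σf(m − x̄)² = Σfm² − (Σfm)²/n = 11559 − 961²/87 = 943.8161
Population variance = 943.8161 / 87 = 10.8485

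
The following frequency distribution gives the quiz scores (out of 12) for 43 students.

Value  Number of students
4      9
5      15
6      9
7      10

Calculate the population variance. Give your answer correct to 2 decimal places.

1.13

Values: 4, 5, 6, 7
n = 43, Σfx = 235, mean = 5.4651
Σfx² = 1333
Σf(x − x̄)² = Σfx² − (Σfx)²/n = 1333 − 235²/43 = 48.6977
Population variance = 48.6977 / 43 = 1.1325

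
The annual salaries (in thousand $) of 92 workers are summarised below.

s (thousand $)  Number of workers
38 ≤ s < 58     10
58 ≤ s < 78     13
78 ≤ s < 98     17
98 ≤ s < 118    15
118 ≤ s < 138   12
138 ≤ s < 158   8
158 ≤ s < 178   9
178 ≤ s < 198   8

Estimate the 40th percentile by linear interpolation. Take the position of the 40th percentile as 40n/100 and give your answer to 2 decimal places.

94.24

Cumulative frequencies: 10, 23, 40, 55, 67, 75, 84, 92
n = 92; position = 40n/100 = 36.8.
This falls in the class 78 ≤ s < 98: L = 78, F = 23, f = 17, h = 20.
40th percentile ≈ 78 + ((36.8 − 23) / 17) × 20 = 94.2353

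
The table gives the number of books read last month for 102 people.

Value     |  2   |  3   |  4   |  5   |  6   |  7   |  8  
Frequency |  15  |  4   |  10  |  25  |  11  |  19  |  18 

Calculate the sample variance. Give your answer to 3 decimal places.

Values: 2, 3, 4, 5, 6, 7, 8
n = 102, Σfx = 550, mean = 5.3922
Σfx² = 3360
Σf(x − x̄)² = Σfx² − (Σfx)²/n = 3360 − 550²/102 = 394.3137
Sample variance = 394.3137 / 101 = 3.9041

3.904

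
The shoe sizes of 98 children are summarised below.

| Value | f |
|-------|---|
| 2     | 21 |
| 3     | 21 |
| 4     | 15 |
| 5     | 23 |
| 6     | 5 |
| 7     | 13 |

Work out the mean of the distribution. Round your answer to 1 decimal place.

Values: 2, 3, 4, 5, 6, 7
Σfx = 21×2 + 21×3 + 15×4 + 23×5 + 5×6 + 13×7 = 401
n = Σf = 98
Mean = 401 / 98 = 4.0918

4.1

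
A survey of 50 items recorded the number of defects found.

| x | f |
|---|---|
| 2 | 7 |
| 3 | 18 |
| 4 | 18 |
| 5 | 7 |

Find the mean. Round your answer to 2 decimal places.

3.50

Values: 2, 3, 4, 5
Σfx = 7×2 + 18×3 + 18×4 + 7×5 = 175
n = Σf = 50
Mean = 175 / 50 = 3.5000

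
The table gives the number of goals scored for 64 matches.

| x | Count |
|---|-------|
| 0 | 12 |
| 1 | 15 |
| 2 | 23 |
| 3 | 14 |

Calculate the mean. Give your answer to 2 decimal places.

1.61

Values: 0, 1, 2, 3
Σfx = 12×0 + 15×1 + 23×2 + 14×3 = 103
n = Σf = 64
Mean = 103 / 64 = 1.6094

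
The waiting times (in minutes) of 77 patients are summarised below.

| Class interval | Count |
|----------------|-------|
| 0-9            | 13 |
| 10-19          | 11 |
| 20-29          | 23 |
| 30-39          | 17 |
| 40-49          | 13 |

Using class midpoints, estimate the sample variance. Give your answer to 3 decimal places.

173.069

Midpoints: 4.5, 14.5, 24.5, 34.5, 44.5
n = 77, Σfm = 1946.5, mean = 25.2792
Σfm² = 62359.25
Σf(m − x̄)² = Σfm² − (Σfm)²/n = 62359.25 − 1946.5²/77 = 13153.2468
Sample variance = 13153.2468 / 76 = 173.0690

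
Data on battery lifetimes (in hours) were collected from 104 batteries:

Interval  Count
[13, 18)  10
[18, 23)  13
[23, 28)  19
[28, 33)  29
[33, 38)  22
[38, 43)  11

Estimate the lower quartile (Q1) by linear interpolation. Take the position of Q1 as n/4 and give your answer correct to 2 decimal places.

23.79

Cumulative frequencies: 10, 23, 42, 71, 93, 104
n = 104; position = n/4 = 26.
This falls in the class [23, 28): L = 23, F = 23, f = 19, h = 5.
Lower quartile ≈ 23 + ((26 − 23) / 19) × 5 = 23.7895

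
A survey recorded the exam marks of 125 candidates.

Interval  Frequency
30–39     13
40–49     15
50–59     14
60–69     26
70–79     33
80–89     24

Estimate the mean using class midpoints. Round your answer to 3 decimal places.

Midpoints: 34.5, 44.5, 54.5, 64.5, 74.5, 84.5
Σfm = 13×34.5 + 15×44.5 + 14×54.5 + 26×64.5 + 33×74.5 + 24×84.5 = 8042.5
n = Σf = 125
Mean = 8042.5 / 125 = 64.3400

64.340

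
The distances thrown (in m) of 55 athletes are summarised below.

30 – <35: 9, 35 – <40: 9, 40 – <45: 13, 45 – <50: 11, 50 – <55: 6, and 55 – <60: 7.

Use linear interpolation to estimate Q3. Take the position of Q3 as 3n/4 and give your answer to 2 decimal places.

Cumulative frequencies: 9, 18, 31, 42, 48, 55
n = 55; position = 3n/4 = 41.25.
This falls in the class 45 – <50: L = 45, F = 31, f = 11, h = 5.
Upper quartile ≈ 45 + ((41.25 − 31) / 11) × 5 = 49.6591

49.66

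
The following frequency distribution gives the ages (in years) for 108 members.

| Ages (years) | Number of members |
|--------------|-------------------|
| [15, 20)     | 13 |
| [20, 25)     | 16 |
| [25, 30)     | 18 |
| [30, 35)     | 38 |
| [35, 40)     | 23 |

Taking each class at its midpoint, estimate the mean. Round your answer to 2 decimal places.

Midpoints: 17.5, 22.5, 27.5, 32.5, 37.5
Σfm = 13×17.5 + 16×22.5 + 18×27.5 + 38×32.5 + 23×37.5 = 3180
n = Σf = 108
Mean = 3180 / 108 = 29.4444

29.44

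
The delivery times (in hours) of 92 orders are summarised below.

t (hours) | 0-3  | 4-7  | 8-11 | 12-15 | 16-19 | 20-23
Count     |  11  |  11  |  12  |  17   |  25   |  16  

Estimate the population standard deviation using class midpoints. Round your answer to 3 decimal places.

6.500

Midpoints: 1.5, 5.5, 9.5, 13.5, 17.5, 21.5
n = 92, Σfm = 1202, mean = 13.0652
Σfm² = 19591
Σf(m − x̄)² = Σfm² − (Σfm)²/n = 19591 − 1202²/92 = 3886.6087
Population variance = 3886.6087 / 92 = 42.2457
Standard deviation = √42.2457 = 6.4997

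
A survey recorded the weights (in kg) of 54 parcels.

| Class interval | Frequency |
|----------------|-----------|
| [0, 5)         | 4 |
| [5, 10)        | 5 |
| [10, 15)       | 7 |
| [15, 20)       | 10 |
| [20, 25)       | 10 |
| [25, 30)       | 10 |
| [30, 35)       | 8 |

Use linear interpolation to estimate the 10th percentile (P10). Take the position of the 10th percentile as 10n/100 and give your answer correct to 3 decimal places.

Cumulative frequencies: 4, 9, 16, 26, 36, 46, 54
n = 54; position = 10n/100 = 5.4.
This falls in the class [5, 10): L = 5, F = 4, f = 5, h = 5.
10th percentile ≈ 5 + ((5.4 − 4) / 5) × 5 = 6.4000

6.400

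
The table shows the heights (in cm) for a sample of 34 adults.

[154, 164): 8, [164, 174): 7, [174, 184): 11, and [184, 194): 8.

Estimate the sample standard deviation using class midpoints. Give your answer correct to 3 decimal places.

Midpoints: 159, 169, 179, 189
n = 34, Σfm = 5936, mean = 174.5882
Σfm² = 1040394
Σf(m − x̄)² = Σfm² − (Σfm)²/n = 1040394 − 5936²/34 = 4038.2353
Sample variance = 4038.2353 / 33 = 122.3708
Standard deviation = √122.3708 = 11.0621

11.062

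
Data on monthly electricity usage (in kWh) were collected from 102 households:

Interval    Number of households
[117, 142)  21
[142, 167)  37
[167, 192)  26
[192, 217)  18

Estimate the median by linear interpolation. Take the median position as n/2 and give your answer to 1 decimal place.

Cumulative frequencies: 21, 58, 84, 102
n = 102; position = n/2 = 51.
This falls in the class [142, 167): L = 142, F = 21, f = 37, h = 25.
Median ≈ 142 + ((51 − 21) / 37) × 25 = 162.2703

162.3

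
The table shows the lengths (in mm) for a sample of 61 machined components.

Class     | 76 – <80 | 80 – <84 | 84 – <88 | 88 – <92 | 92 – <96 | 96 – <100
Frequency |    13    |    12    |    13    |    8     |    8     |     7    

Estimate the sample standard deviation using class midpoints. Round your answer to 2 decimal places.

6.66

Midpoints: 78, 82, 86, 90, 94, 98
n = 61, Σfm = 5274, mean = 86.4590
Σfm² = 458644
Σf(m − x̄)² = Σfm² − (Σfm)²/n = 458644 − 5274²/61 = 2659.1475
Sample variance = 2659.1475 / 60 = 44.3191
Standard deviation = √44.3191 = 6.6573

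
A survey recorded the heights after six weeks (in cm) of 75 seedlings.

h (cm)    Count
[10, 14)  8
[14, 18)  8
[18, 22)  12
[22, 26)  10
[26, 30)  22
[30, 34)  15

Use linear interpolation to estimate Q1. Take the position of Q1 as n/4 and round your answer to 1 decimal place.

Cumulative frequencies: 8, 16, 28, 38, 60, 75
n = 75; position = n/4 = 18.75.
This falls in the class [18, 22): L = 18, F = 16, f = 12, h = 4.
Lower quartile ≈ 18 + ((18.75 − 16) / 12) × 4 = 18.9167

18.9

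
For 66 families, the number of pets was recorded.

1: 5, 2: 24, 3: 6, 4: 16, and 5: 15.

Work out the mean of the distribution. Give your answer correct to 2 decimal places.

3.18

Values: 1, 2, 3, 4, 5
Σfx = 5×1 + 24×2 + 6×3 + 16×4 + 15×5 = 210
n = Σf = 66
Mean = 210 / 66 = 3.1818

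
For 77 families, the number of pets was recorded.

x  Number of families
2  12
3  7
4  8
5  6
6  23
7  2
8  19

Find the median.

6

Cumulative frequencies: 12, 19, 27, 33, 56, 58, 77
n = 77, so the median is the value in position (n+1)/2 = 39.
Position 39 falls at value 6.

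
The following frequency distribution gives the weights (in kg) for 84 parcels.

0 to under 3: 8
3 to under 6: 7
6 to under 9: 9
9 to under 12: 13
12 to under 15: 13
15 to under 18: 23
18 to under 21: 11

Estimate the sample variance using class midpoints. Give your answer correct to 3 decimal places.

Midpoints: 1.5, 4.5, 7.5, 10.5, 13.5, 16.5, 19.5
n = 84, Σfm = 1017, mean = 12.1071
Σfm² = 14913
Σf(m − x̄)² = Σfm² − (Σfm)²/n = 14913 − 1017²/84 = 2600.0357
Sample variance = 2600.0357 / 83 = 31.3257

31.326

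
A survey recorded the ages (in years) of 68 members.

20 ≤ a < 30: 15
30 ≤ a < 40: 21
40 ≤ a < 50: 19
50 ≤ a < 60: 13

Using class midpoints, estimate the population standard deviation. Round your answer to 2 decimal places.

10.34

Midpoints: 25, 35, 45, 55
n = 68, Σfm = 2680, mean = 39.4118
Σfm² = 112900
Σf(m − x̄)² = Σfm² − (Σfm)²/n = 112900 − 2680²/68 = 7276.4706
Population variance = 7276.4706 / 68 = 107.0069
Standard deviation = √107.0069 = 10.3444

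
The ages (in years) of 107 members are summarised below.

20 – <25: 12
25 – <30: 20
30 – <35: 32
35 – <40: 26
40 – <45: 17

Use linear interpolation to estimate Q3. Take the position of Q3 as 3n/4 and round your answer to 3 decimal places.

Cumulative frequencies: 12, 32, 64, 90, 107
n = 107; position = 3n/4 = 80.25.
This falls in the class 35 – <40: L = 35, F = 64, f = 26, h = 5.
Upper quartile ≈ 35 + ((80.25 − 64) / 26) × 5 = 38.1250

38.125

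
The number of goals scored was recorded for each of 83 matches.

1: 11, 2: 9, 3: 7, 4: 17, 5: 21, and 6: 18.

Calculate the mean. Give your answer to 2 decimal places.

Values: 1, 2, 3, 4, 5, 6
Σfx = 11×1 + 9×2 + 7×3 + 17×4 + 21×5 + 18×6 = 331
n = Σf = 83
Mean = 331 / 83 = 3.9880

3.99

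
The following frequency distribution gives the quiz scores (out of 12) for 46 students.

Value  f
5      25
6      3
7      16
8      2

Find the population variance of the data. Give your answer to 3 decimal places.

Values: 5, 6, 7, 8
n = 46, Σfx = 271, mean = 5.8913
Σfx² = 1645
Σf(x − x̄)² = Σfx² − (Σfx)²/n = 1645 − 271²/46 = 48.4565
Population variance = 48.4565 / 46 = 1.0534

1.053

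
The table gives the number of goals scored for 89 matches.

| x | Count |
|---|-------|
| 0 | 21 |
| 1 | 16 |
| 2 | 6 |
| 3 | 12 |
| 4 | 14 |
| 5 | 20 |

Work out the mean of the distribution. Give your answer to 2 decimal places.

2.47

Values: 0, 1, 2, 3, 4, 5
Σfx = 21×0 + 16×1 + 6×2 + 12×3 + 14×4 + 20×5 = 220
n = Σf = 89
Mean = 220 / 89 = 2.4719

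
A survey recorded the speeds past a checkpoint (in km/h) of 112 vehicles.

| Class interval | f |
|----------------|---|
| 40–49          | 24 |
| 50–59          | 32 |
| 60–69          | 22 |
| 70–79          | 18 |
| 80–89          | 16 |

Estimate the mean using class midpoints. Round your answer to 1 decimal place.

61.8

Midpoints: 44.5, 54.5, 64.5, 74.5, 84.5
Σfm = 24×44.5 + 32×54.5 + 22×64.5 + 18×74.5 + 16×84.5 = 6924
n = Σf = 112
Mean = 6924 / 112 = 61.8214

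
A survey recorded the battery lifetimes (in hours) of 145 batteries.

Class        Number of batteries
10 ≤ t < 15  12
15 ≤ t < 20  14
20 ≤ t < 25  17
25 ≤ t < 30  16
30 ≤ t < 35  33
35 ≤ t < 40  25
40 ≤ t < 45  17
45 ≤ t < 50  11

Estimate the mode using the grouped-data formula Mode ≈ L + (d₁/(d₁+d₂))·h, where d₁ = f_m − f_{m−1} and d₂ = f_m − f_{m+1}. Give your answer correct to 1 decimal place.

Modal class: 30 ≤ t < 35 (highest frequency 33).
d₁ = 33 − 16 = 17, d₂ = 33 − 25 = 8
Mode ≈ 30 + (17/(17+8)) × 5 = 30 + 3.4000 = 33.4000

33.4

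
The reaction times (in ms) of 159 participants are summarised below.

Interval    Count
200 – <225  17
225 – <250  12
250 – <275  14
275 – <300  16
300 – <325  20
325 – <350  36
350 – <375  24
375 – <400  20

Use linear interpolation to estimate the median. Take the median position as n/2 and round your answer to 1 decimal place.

325.3

Cumulative frequencies: 17, 29, 43, 59, 79, 115, 139, 159
n = 159; position = n/2 = 79.5.
This falls in the class 325 – <350: L = 325, F = 79, f = 36, h = 25.
Median ≈ 325 + ((79.5 − 79) / 36) × 25 = 325.3472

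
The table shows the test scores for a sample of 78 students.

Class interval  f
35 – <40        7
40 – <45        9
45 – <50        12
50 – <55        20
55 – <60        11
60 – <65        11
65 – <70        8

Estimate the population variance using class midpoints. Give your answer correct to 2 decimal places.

Midpoints: 37.5, 42.5, 47.5, 52.5, 57.5, 62.5, 67.5
n = 78, Σfm = 4125, mean = 52.8846
Σfm² = 224087.5
Σf(m − x̄)² = Σfm² − (Σfm)²/n = 224087.5 − 4125²/78 = 5938.4615
Population variance = 5938.4615 / 78 = 76.1341

76.13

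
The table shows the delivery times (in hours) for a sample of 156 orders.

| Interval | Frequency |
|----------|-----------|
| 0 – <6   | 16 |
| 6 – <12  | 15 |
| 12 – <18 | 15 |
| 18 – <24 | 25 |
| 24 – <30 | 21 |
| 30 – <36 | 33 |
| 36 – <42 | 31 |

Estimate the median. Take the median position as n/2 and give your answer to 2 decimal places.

26.00

Cumulative frequencies: 16, 31, 46, 71, 92, 125, 156
n = 156; position = n/2 = 78.
This falls in the class 24 – <30: L = 24, F = 71, f = 21, h = 6.
Median ≈ 24 + ((78 − 71) / 21) × 6 = 26.0000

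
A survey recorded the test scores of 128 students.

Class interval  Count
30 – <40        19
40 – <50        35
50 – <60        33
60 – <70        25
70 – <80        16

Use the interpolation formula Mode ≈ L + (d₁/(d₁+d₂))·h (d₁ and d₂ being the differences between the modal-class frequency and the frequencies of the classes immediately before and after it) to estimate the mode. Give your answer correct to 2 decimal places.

Modal class: 40 – <50 (highest frequency 35).
d₁ = 35 − 19 = 16, d₂ = 35 − 33 = 2
Mode ≈ 40 + (16/(16+2)) × 10 = 40 + 8.8889 = 48.8889

48.89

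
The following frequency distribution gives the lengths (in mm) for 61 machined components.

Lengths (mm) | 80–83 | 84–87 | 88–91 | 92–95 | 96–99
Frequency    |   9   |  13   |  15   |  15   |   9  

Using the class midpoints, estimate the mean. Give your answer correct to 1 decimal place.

89.6

Midpoints: 81.5, 85.5, 89.5, 93.5, 97.5
Σfm = 9×81.5 + 13×85.5 + 15×89.5 + 15×93.5 + 9×97.5 = 5467.5
n = Σf = 61
Mean = 5467.5 / 61 = 89.6311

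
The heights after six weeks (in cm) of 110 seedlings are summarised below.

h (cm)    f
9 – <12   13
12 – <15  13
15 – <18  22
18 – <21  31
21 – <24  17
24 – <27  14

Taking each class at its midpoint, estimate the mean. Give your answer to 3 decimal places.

Midpoints: 10.5, 13.5, 16.5, 19.5, 22.5, 25.5
Σfm = 13×10.5 + 13×13.5 + 22×16.5 + 31×19.5 + 17×22.5 + 14×25.5 = 2019
n = Σf = 110
Mean = 2019 / 110 = 18.3545

18.355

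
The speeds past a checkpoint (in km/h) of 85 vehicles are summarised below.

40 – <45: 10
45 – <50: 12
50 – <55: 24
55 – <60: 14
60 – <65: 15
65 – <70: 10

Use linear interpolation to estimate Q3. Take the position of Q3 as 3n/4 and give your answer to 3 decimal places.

61.250

Cumulative frequencies: 10, 22, 46, 60, 75, 85
n = 85; position = 3n/4 = 63.75.
This falls in the class 60 – <65: L = 60, F = 60, f = 15, h = 5.
Upper quartile ≈ 60 + ((63.75 − 60) / 15) × 5 = 61.2500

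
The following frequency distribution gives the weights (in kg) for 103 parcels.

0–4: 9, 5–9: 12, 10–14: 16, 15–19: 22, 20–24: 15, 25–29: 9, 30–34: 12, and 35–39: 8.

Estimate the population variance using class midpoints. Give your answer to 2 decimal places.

Midpoints: 2, 7, 12, 17, 22, 27, 32, 37
n = 103, Σfm = 1921, mean = 18.6505
Σfm² = 46347
Σf(m − x̄)² = Σfm² − (Σfm)²/n = 46347 − 1921²/103 = 10519.4175
Population variance = 10519.4175 / 103 = 102.1303

102.13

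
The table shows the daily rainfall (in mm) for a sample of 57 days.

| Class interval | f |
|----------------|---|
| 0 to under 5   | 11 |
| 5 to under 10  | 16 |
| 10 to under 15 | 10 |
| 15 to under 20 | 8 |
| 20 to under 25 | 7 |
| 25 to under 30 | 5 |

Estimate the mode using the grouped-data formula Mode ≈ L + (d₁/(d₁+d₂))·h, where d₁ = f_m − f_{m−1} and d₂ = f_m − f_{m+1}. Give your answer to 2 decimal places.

7.27

Modal class: 5 to under 10 (highest frequency 16).
d₁ = 16 − 11 = 5, d₂ = 16 − 10 = 6
Mode ≈ 5 + (5/(5+6)) × 5 = 5 + 2.2727 = 7.2727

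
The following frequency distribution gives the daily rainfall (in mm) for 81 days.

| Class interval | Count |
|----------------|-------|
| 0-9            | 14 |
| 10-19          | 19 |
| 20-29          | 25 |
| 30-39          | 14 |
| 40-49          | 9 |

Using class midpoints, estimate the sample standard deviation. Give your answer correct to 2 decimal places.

Midpoints: 4.5, 14.5, 24.5, 34.5, 44.5
n = 81, Σfm = 1834.5, mean = 22.6481
Σfm² = 53770.25
Σf(m − x̄)² = Σfm² − (Σfm)²/n = 53770.25 − 1834.5²/81 = 12222.2222
Sample variance = 12222.2222 / 80 = 152.7778
Standard deviation = √152.7778 = 12.3603

12.36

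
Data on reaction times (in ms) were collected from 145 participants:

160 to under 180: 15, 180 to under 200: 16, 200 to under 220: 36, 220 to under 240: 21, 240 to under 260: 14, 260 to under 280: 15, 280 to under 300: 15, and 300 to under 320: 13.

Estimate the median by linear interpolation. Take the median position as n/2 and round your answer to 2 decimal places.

225.24

Cumulative frequencies: 15, 31, 67, 88, 102, 117, 132, 145
n = 145; position = n/2 = 72.5.
This falls in the class 220 to under 240: L = 220, F = 67, f = 21, h = 20.
Median ≈ 220 + ((72.5 − 67) / 21) × 20 = 225.2381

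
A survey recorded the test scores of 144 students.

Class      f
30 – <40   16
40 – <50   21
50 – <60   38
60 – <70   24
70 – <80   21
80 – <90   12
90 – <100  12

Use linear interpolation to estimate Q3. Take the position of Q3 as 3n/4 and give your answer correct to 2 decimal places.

Cumulative frequencies: 16, 37, 75, 99, 120, 132, 144
n = 144; position = 3n/4 = 108.
This falls in the class 70 – <80: L = 70, F = 99, f = 21, h = 10.
Upper quartile ≈ 70 + ((108 − 99) / 21) × 10 = 74.2857

74.29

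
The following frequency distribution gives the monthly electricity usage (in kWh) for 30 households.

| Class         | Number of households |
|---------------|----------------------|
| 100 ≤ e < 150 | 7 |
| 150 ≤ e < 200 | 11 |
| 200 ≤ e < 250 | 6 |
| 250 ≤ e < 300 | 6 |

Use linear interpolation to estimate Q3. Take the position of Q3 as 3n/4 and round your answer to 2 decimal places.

237.50

Cumulative frequencies: 7, 18, 24, 30
n = 30; position = 3n/4 = 22.5.
This falls in the class 200 ≤ e < 250: L = 200, F = 18, f = 6, h = 50.
Upper quartile ≈ 200 + ((22.5 − 18) / 6) × 50 = 237.5000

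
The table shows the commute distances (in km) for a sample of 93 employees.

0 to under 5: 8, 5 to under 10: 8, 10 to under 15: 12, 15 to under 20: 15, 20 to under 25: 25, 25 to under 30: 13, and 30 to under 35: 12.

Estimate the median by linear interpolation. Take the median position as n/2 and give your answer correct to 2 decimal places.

Cumulative frequencies: 8, 16, 28, 43, 68, 81, 93
n = 93; position = n/2 = 46.5.
This falls in the class 20 to under 25: L = 20, F = 43, f = 25, h = 5.
Median ≈ 20 + ((46.5 − 43) / 25) × 5 = 20.7000

20.70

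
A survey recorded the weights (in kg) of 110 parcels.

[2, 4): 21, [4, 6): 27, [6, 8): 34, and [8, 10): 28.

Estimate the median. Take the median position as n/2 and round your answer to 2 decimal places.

Cumulative frequencies: 21, 48, 82, 110
n = 110; position = n/2 = 55.
This falls in the class [6, 8): L = 6, F = 48, f = 34, h = 2.
Median ≈ 6 + ((55 − 48) / 34) × 2 = 6.4118

6.41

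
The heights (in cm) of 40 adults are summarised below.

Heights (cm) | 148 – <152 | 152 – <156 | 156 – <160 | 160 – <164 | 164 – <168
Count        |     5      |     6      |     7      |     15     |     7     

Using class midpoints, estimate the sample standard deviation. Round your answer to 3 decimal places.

5.155

Midpoints: 150, 154, 158, 162, 166
n = 40, Σfm = 6372, mean = 159.3000
Σfm² = 1016096
Σf(m − x̄)² = Σfm² − (Σfm)²/n = 1016096 − 6372²/40 = 1036.4000
Sample variance = 1036.4000 / 39 = 26.5744
Standard deviation = √26.5744 = 5.1550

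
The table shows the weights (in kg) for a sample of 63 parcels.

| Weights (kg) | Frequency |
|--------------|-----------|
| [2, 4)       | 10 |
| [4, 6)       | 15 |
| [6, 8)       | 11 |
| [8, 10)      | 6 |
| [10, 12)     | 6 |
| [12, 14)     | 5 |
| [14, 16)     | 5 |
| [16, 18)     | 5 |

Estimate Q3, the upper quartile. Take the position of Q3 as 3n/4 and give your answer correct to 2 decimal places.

11.75

Cumulative frequencies: 10, 25, 36, 42, 48, 53, 58, 63
n = 63; position = 3n/4 = 47.25.
This falls in the class [10, 12): L = 10, F = 42, f = 6, h = 2.
Upper quartile ≈ 10 + ((47.25 − 42) / 6) × 2 = 11.7500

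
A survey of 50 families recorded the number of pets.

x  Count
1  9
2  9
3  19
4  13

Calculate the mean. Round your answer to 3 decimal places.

2.720

Values: 1, 2, 3, 4
Σfx = 9×1 + 9×2 + 19×3 + 13×4 = 136
n = Σf = 50
Mean = 136 / 50 = 2.7200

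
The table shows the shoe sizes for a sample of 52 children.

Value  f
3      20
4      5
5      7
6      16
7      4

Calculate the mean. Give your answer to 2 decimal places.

4.60

Values: 3, 4, 5, 6, 7
Σfx = 20×3 + 5×4 + 7×5 + 16×6 + 4×7 = 239
n = Σf = 52
Mean = 239 / 52 = 4.5962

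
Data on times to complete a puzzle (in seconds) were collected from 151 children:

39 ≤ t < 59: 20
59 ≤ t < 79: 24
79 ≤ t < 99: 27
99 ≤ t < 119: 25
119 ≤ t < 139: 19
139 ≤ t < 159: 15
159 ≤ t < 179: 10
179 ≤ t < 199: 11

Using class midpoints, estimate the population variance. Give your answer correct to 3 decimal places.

1714.030

Midpoints: 49, 69, 89, 109, 129, 149, 169, 189
n = 151, Σfm = 16219, mean = 107.4106
Σfm² = 2000911
Σf(m − x̄)² = Σfm² − (Σfm)²/n = 2000911 − 16219²/151 = 258818.5430
Population variance = 258818.5430 / 151 = 1714.0301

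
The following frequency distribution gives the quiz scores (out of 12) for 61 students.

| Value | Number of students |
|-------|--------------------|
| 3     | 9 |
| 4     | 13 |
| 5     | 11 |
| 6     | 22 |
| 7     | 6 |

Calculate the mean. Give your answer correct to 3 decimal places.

5.049

Values: 3, 4, 5, 6, 7
Σfx = 9×3 + 13×4 + 11×5 + 22×6 + 6×7 = 308
n = Σf = 61
Mean = 308 / 61 = 5.0492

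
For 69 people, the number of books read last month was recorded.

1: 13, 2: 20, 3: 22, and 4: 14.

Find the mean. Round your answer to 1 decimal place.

Values: 1, 2, 3, 4
Σfx = 13×1 + 20×2 + 22×3 + 14×4 = 175
n = Σf = 69
Mean = 175 / 69 = 2.5362

2.5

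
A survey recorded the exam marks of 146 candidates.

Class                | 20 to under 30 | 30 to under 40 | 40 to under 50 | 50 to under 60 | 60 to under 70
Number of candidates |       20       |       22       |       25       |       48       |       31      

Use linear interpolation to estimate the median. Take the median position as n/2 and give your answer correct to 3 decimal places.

51.250

Cumulative frequencies: 20, 42, 67, 115, 146
n = 146; position = n/2 = 73.
This falls in the class 50 to under 60: L = 50, F = 67, f = 48, h = 10.
Median ≈ 50 + ((73 − 67) / 48) × 10 = 51.2500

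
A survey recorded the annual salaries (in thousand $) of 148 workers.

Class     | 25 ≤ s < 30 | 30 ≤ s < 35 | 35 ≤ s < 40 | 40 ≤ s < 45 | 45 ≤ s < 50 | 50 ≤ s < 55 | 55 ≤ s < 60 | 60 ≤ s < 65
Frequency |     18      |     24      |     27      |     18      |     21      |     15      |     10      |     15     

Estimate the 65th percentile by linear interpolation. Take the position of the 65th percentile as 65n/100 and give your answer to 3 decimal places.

47.190

Cumulative frequencies: 18, 42, 69, 87, 108, 123, 133, 148
n = 148; position = 65n/100 = 96.2.
This falls in the class 45 ≤ s < 50: L = 45, F = 87, f = 21, h = 5.
65th percentile ≈ 45 + ((96.2 − 87) / 21) × 5 = 47.1905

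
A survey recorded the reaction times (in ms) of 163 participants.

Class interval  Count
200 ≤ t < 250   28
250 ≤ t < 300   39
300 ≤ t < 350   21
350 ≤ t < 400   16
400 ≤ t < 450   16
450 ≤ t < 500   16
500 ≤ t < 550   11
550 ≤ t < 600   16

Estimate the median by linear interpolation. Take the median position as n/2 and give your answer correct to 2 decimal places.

Cumulative frequencies: 28, 67, 88, 104, 120, 136, 147, 163
n = 163; position = n/2 = 81.5.
This falls in the class 300 ≤ t < 350: L = 300, F = 67, f = 21, h = 50.
Median ≈ 300 + ((81.5 − 67) / 21) × 50 = 334.5238

334.52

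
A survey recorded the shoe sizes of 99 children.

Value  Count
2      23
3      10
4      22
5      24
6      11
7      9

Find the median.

Cumulative frequencies: 23, 33, 55, 79, 90, 99
n = 99, so the median is the value in position (n+1)/2 = 50.
Position 50 falls at value 4.

4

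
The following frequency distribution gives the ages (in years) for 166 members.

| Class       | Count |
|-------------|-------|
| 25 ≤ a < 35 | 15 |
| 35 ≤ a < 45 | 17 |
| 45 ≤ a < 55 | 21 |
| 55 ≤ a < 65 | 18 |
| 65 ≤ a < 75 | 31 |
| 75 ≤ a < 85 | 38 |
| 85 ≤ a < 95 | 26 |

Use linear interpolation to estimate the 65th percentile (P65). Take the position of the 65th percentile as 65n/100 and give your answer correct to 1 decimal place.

Cumulative frequencies: 15, 32, 53, 71, 102, 140, 166
n = 166; position = 65n/100 = 107.9.
This falls in the class 75 ≤ a < 85: L = 75, F = 102, f = 38, h = 10.
65th percentile ≈ 75 + ((107.9 − 102) / 38) × 10 = 76.5526

76.6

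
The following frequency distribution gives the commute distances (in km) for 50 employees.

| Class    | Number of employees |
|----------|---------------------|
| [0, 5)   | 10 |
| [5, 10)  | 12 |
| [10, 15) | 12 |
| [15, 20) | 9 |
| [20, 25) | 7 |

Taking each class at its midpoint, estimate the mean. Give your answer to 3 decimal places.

11.600

Midpoints: 2.5, 7.5, 12.5, 17.5, 22.5
Σfm = 10×2.5 + 12×7.5 + 12×12.5 + 9×17.5 + 7×22.5 = 580
n = Σf = 50
Mean = 580 / 50 = 11.6000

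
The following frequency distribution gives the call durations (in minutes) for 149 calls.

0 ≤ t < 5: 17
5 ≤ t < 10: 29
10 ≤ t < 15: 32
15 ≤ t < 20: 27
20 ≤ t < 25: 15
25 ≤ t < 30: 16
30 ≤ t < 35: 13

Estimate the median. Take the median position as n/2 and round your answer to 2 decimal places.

14.45

Cumulative frequencies: 17, 46, 78, 105, 120, 136, 149
n = 149; position = n/2 = 74.5.
This falls in the class 10 ≤ t < 15: L = 10, F = 46, f = 32, h = 5.
Median ≈ 10 + ((74.5 − 46) / 32) × 5 = 14.4531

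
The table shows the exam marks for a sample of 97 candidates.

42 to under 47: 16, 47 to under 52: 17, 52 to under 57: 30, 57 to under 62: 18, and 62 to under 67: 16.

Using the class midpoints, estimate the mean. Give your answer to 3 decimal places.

54.552

Midpoints: 44.5, 49.5, 54.5, 59.5, 64.5
Σfm = 16×44.5 + 17×49.5 + 30×54.5 + 18×59.5 + 16×64.5 = 5291.5
n = Σf = 97
Mean = 5291.5 / 97 = 54.5515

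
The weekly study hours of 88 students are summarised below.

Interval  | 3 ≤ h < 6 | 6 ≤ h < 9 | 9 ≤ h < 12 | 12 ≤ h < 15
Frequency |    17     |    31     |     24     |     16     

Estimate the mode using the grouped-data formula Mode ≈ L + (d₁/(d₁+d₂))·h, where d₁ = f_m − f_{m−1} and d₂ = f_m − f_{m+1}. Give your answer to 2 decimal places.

8.00

Modal class: 6 ≤ h < 9 (highest frequency 31).
d₁ = 31 − 17 = 14, d₂ = 31 − 24 = 7
Mode ≈ 6 + (14/(14+7)) × 3 = 6 + 2.0000 = 8.0000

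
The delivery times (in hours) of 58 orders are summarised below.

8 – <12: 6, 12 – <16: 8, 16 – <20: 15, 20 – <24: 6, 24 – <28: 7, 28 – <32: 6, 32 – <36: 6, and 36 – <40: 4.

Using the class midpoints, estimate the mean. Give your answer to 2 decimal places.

22.28

Midpoints: 10, 14, 18, 22, 26, 30, 34, 38
Σfm = 6×10 + 8×14 + 15×18 + 6×22 + 7×26 + 6×30 + 6×34 + 4×38 = 1292
n = Σf = 58
Mean = 1292 / 58 = 22.2759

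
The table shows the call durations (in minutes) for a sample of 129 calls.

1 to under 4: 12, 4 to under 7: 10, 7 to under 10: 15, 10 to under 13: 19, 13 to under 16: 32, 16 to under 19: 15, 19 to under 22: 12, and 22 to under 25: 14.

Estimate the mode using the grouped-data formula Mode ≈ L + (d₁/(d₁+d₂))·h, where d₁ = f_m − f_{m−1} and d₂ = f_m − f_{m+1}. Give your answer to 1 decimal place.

Modal class: 13 to under 16 (highest frequency 32).
d₁ = 32 − 19 = 13, d₂ = 32 − 15 = 17
Mode ≈ 13 + (13/(13+17)) × 3 = 13 + 1.3000 = 14.3000

14.3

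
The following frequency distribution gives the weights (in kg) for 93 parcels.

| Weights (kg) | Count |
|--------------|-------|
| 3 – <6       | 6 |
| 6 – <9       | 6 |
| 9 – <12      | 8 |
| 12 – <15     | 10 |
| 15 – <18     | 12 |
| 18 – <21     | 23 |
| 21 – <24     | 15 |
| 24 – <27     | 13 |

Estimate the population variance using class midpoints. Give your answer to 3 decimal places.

37.336

Midpoints: 4.5, 7.5, 10.5, 13.5, 16.5, 19.5, 22.5, 25.5
n = 93, Σfm = 1606.5, mean = 17.2742
Σfm² = 31223.25
Σf(m − x̄)² = Σfm² − (Σfm)²/n = 31223.25 − 1606.5²/93 = 3472.2581
Population variance = 3472.2581 / 93 = 37.3361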